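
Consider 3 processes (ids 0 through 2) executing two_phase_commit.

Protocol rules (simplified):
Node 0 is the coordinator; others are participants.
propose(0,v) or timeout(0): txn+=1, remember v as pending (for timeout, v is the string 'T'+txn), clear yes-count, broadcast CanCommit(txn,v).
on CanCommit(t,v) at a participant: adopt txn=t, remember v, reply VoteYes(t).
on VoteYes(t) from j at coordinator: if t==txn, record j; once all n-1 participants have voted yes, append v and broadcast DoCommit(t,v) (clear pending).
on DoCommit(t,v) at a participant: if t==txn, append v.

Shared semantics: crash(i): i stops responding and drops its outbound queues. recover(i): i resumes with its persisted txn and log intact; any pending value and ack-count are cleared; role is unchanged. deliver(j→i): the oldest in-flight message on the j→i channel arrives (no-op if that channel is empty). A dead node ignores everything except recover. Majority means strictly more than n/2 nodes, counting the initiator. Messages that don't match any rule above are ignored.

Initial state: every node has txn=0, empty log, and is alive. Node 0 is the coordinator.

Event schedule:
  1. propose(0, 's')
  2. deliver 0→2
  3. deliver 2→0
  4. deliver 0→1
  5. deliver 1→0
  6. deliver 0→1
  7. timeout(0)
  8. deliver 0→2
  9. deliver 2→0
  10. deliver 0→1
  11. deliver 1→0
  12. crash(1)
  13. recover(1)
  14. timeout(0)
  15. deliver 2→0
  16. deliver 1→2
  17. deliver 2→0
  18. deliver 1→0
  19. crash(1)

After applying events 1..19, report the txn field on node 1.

2

1. propose(0,'s'):  <0:coor t1 ->
2. deliver 0→2:  <2:part t1 ->
3. deliver 2→0:  nop
4. deliver 0→1:  <1:part t1 ->
5. deliver 1→0:  <0:coor t1 s>
6. deliver 0→1:  <1:part t1 s>
7. timeout(0):  <0:coor t2 s>
8. deliver 0→2:  <2:part t1 s>
9. deliver 2→0:  nop
10. deliver 0→1:  <1:part t2 s>
11. deliver 1→0:  nop
12. crash(1):  <1:✗part t2 s>
13. recover(1):  <1:part t2 s>
14. timeout(0):  <0:coor t3 s>
15. deliver 2→0:  nop
16. deliver 1→2:  nop
17. deliver 2→0:  nop
18. deliver 1→0:  nop
19. crash(1):  <1:✗part t2 s>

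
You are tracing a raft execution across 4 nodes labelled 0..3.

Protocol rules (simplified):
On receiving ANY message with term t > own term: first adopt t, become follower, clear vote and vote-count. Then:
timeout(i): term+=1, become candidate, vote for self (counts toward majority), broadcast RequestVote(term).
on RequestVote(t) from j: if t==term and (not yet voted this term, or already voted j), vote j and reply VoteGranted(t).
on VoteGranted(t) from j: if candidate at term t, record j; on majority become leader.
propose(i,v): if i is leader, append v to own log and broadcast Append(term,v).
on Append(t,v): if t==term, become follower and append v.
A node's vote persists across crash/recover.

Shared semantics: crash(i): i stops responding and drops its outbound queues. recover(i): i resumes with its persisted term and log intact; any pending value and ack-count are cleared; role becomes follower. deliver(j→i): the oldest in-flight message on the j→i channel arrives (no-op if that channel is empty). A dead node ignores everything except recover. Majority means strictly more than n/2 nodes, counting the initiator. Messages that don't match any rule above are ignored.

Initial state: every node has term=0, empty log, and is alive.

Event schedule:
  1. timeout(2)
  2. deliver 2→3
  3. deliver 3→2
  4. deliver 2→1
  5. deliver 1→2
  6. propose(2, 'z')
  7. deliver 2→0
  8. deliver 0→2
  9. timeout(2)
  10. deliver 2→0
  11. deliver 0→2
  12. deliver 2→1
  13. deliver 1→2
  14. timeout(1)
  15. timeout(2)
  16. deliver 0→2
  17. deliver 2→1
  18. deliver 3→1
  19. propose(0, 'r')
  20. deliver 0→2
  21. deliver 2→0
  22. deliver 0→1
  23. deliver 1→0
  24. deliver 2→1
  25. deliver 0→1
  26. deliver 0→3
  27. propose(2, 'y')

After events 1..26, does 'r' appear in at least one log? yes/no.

e1 timeout(2): 2[cand,t=1,-]
e2 deliver 2→3: 3[foll,t=1,-]
e3 deliver 3→2: ·
e4 deliver 2→1: 1[foll,t=1,-]
e5 deliver 1→2: 2[lead,t=1,-]
e6 propose(2,'z'): 2[lead,t=1,z]
e7 deliver 2→0: 0[foll,t=1,-]
e8 deliver 0→2: ·
e9 timeout(2): 2[cand,t=2,z]
e10 deliver 2→0: 0[foll,t=1,z]
e11 deliver 0→2: ·
e12 deliver 2→1: 1[foll,t=1,z]
e13 deliver 1→2: ·
e14 timeout(1): 1[cand,t=2,z]
e15 timeout(2): 2[cand,t=3,z]
e16 deliver 0→2: ·
e17 deliver 2→1: ·
e18 deliver 3→1: ·
e19 propose(0,'r'): ·
e20 deliver 0→2: ·
e21 deliver 2→0: 0[foll,t=2,z]
e22 deliver 0→1: ·
e23 deliver 1→0: ·
e24 deliver 2→1: 1[foll,t=3,z]
e25 deliver 0→1: ·
e26 deliver 0→3: ·

no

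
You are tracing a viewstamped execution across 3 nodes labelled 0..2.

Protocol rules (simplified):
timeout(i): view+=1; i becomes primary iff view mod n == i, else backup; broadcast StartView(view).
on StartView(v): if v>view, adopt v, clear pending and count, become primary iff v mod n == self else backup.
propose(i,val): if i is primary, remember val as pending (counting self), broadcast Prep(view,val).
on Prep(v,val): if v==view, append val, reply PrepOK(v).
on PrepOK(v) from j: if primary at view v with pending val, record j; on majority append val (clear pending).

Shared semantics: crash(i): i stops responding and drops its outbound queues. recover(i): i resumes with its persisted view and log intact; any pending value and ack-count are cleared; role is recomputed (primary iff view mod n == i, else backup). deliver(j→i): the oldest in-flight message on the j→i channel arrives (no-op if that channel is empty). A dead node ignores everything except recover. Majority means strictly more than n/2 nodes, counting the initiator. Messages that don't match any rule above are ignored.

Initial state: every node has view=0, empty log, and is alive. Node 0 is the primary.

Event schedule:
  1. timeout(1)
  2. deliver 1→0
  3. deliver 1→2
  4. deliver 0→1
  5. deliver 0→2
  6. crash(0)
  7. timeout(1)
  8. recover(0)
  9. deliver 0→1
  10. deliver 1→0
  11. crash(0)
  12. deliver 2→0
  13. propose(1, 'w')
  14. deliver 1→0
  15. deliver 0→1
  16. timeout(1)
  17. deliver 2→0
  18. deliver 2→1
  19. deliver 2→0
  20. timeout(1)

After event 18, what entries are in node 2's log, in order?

empty

after 1 — timeout(1): n1:prim/v1/[-]
after 2 — deliver 1→0: n0:back/v1/[-]
after 3 — deliver 1→2: n2:back/v1/[-]
after 4 — deliver 0→1: ·
after 5 — deliver 0→2: ·
after 6 — crash(0): n0:✗back/v1/[-]
after 7 — timeout(1): n1:back/v2/[-]
after 8 — recover(0): n0:back/v1/[-]
after 9 — deliver 0→1: ·
after 10 — deliver 1→0: n0:back/v2/[-]
after 11 — crash(0): n0:✗back/v2/[-]
after 12 — deliver 2→0: ·
after 13 — propose(1,'w'): ·
after 14 — deliver 1→0: ·
after 15 — deliver 0→1: ·
after 16 — timeout(1): n1:back/v3/[-]
after 17 — deliver 2→0: ·
after 18 — deliver 2→1: ·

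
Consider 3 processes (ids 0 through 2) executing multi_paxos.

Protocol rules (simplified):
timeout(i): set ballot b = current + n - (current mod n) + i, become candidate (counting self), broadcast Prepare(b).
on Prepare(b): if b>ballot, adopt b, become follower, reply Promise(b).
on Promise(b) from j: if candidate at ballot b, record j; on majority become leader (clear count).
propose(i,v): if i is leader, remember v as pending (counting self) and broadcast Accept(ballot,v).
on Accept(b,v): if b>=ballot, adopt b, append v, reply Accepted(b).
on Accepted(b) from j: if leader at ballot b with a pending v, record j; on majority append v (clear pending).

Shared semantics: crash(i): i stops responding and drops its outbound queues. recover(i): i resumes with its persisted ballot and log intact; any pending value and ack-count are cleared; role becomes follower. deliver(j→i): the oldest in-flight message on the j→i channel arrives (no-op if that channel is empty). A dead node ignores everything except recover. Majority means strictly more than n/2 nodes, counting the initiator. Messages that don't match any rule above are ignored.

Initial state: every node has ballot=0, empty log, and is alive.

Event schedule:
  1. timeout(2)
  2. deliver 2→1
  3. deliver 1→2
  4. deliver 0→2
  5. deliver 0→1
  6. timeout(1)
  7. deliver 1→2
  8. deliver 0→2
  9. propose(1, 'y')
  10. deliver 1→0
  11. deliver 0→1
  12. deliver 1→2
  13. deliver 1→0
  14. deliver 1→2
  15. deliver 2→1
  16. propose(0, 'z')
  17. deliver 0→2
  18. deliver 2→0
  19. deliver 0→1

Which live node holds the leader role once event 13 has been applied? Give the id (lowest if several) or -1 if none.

e1 timeout(2): 2[cand,b=5,-]
e2 deliver 2→1: 1[foll,b=5,-]
e3 deliver 1→2: 2[lead,b=5,-]
e4 deliver 0→2: ·
e5 deliver 0→1: ·
e6 timeout(1): 1[cand,b=7,-]
e7 deliver 1→2: 2[foll,b=7,-]
e8 deliver 0→2: ·
e9 propose(1,'y'): ·
e10 deliver 1→0: 0[foll,b=7,-]
e11 deliver 0→1: 1[lead,b=7,-]
e12 deliver 1→2: ·
e13 deliver 1→0: ·

1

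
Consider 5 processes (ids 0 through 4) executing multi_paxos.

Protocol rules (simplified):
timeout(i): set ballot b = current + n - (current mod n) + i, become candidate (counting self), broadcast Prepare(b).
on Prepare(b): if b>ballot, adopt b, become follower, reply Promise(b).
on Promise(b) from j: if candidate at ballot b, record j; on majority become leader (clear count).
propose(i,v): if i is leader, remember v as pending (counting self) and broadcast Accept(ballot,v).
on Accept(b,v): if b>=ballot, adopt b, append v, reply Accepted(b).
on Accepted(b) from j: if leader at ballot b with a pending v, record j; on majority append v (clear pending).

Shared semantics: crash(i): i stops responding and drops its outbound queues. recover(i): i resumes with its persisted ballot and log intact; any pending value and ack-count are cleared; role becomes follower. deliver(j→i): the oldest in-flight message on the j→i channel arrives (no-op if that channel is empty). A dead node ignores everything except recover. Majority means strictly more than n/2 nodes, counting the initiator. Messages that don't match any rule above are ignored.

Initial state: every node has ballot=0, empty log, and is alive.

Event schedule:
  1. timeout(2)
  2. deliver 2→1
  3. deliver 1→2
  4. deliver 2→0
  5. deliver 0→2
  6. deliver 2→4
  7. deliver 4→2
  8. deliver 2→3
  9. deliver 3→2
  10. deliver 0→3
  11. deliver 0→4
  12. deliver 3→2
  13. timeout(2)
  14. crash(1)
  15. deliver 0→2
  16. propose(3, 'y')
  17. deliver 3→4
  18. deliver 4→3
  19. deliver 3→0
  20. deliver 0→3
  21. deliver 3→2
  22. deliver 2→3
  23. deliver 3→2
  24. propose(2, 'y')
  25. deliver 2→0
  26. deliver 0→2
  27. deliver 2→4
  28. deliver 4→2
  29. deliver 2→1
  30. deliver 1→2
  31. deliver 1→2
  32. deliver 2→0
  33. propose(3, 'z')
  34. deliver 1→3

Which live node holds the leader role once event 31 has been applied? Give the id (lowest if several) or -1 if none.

after 1 — timeout(2): n2:cand/b7/[-]
after 2 — deliver 2→1: n1:foll/b7/[-]
after 3 — deliver 1→2: ·
after 4 — deliver 2→0: n0:foll/b7/[-]
after 5 — deliver 0→2: n2:lead/b7/[-]
after 6 — deliver 2→4: n4:foll/b7/[-]
after 7 — deliver 4→2: ·
after 8 — deliver 2→3: n3:foll/b7/[-]
after 9 — deliver 3→2: ·
after 10 — deliver 0→3: ·
after 11 — deliver 0→4: ·
after 12 — deliver 3→2: ·
after 13 — timeout(2): n2:cand/b12/[-]
after 14 — crash(1): n1:✗foll/b7/[-]
after 15 — deliver 0→2: ·
after 16 — propose(3,'y'): ·
after 17 — deliver 3→4: ·
after 18 — deliver 4→3: ·
after 19 — deliver 3→0: ·
after 20 — deliver 0→3: ·
after 21 — deliver 3→2: ·
after 22 — deliver 2→3: n3:foll/b12/[-]
after 23 — deliver 3→2: ·
after 24 — propose(2,'y'): ·
after 25 — deliver 2→0: n0:foll/b12/[-]
after 26 — deliver 0→2: n2:lead/b12/[-]
after 27 — deliver 2→4: n4:foll/b12/[-]
after 28 — deliver 4→2: ·
after 29 — deliver 2→1: ·
after 30 — deliver 1→2: ·
after 31 — deliver 1→2: ·

2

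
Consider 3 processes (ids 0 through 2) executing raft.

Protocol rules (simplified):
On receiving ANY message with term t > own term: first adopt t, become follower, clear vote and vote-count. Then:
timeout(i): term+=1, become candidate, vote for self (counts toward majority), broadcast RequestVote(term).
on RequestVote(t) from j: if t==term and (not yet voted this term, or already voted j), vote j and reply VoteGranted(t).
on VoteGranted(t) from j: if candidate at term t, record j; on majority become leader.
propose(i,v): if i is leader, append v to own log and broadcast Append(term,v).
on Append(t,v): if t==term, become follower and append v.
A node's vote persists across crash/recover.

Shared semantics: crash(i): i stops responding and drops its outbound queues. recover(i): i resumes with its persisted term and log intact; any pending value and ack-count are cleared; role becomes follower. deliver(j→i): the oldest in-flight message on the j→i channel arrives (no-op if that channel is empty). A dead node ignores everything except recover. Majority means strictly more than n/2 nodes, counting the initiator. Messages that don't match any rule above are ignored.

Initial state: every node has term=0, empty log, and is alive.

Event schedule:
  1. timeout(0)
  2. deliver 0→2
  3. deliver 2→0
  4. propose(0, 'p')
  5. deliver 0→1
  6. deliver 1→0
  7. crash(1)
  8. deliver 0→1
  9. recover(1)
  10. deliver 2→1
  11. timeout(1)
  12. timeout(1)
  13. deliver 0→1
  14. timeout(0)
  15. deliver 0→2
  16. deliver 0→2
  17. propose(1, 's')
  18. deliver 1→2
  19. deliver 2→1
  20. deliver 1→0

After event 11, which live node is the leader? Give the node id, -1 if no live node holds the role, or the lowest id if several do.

0

[1] timeout(0) → N0(cand t1 [-])
[2] deliver 0→2 → N2(foll t1 [-])
[3] deliver 2→0 → N0(lead t1 [-])
[4] propose(0,'p') → N0(lead t1 [p])
[5] deliver 0→1 → N1(foll t1 [-])
[6] deliver 1→0 → ∅
[7] crash(1) → N1(✗foll t1 [-])
[8] deliver 0→1 → ∅
[9] recover(1) → N1(foll t1 [-])
[10] deliver 2→1 → ∅
[11] timeout(1) → N1(cand t2 [-])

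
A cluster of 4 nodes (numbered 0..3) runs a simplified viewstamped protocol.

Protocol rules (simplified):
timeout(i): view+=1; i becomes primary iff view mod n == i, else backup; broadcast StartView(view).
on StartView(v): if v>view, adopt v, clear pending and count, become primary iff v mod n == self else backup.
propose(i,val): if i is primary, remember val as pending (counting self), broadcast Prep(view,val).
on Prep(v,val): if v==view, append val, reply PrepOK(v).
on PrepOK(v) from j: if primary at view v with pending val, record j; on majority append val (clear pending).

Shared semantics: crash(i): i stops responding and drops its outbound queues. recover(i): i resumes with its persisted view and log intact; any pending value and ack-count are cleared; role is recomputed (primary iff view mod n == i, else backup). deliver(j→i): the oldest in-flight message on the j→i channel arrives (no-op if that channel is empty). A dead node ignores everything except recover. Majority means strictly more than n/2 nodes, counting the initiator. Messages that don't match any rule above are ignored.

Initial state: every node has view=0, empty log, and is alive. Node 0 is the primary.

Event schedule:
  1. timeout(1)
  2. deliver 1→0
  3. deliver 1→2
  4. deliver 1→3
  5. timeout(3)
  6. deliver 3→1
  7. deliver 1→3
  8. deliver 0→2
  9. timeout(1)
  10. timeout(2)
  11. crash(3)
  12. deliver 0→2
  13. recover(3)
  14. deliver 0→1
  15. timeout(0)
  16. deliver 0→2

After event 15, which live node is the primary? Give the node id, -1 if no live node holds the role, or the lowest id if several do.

after 1 — timeout(1): n1:prim/v1/[-]
after 2 — deliver 1→0: n0:back/v1/[-]
after 3 — deliver 1→2: n2:back/v1/[-]
after 4 — deliver 1→3: n3:back/v1/[-]
after 5 — timeout(3): n3:back/v2/[-]
after 6 — deliver 3→1: n1:back/v2/[-]
after 7 — deliver 1→3: ·
after 8 — deliver 0→2: ·
after 9 — timeout(1): n1:back/v3/[-]
after 10 — timeout(2): n2:prim/v2/[-]
after 11 — crash(3): n3:✗back/v2/[-]
after 12 — deliver 0→2: ·
after 13 — recover(3): n3:back/v2/[-]
after 14 — deliver 0→1: ·
after 15 — timeout(0): n0:back/v2/[-]

2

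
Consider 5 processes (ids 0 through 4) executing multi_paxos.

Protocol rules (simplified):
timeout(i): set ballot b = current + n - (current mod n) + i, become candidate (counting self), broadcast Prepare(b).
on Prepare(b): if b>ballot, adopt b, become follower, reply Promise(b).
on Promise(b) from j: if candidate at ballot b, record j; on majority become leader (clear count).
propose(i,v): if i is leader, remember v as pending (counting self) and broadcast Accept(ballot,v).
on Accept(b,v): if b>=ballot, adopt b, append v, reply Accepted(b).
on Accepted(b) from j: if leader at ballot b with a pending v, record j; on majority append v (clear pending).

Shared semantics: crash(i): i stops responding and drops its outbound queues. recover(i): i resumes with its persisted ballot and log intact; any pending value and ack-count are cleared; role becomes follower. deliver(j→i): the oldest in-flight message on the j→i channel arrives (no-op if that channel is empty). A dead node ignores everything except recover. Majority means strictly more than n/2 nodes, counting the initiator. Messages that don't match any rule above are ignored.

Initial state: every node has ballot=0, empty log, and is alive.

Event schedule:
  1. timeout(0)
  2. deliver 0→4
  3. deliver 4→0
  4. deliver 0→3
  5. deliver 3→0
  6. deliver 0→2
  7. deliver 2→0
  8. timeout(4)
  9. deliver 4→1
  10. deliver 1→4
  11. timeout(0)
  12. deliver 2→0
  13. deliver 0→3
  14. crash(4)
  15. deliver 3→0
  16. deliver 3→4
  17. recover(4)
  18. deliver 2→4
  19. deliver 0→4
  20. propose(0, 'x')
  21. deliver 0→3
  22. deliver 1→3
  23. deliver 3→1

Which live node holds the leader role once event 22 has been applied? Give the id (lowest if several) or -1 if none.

-1

step 1 timeout(0): 0={cand,b=5,log=-}
step 2 deliver 0→4: 4={foll,b=5,log=-}
step 3 deliver 4→0: —
step 4 deliver 0→3: 3={foll,b=5,log=-}
step 5 deliver 3→0: 0={lead,b=5,log=-}
step 6 deliver 0→2: 2={foll,b=5,log=-}
step 7 deliver 2→0: —
step 8 timeout(4): 4={cand,b=14,log=-}
step 9 deliver 4→1: 1={foll,b=14,log=-}
step 10 deliver 1→4: —
step 11 timeout(0): 0={cand,b=10,log=-}
step 12 deliver 2→0: —
step 13 deliver 0→3: 3={foll,b=10,log=-}
step 14 crash(4): 4={✗cand,b=14,log=-}
step 15 deliver 3→0: —
step 16 deliver 3→4: —
step 17 recover(4): 4={foll,b=14,log=-}
step 18 deliver 2→4: —
step 19 deliver 0→4: —
step 20 propose(0,'x'): —
step 21 deliver 0→3: —
step 22 deliver 1→3: —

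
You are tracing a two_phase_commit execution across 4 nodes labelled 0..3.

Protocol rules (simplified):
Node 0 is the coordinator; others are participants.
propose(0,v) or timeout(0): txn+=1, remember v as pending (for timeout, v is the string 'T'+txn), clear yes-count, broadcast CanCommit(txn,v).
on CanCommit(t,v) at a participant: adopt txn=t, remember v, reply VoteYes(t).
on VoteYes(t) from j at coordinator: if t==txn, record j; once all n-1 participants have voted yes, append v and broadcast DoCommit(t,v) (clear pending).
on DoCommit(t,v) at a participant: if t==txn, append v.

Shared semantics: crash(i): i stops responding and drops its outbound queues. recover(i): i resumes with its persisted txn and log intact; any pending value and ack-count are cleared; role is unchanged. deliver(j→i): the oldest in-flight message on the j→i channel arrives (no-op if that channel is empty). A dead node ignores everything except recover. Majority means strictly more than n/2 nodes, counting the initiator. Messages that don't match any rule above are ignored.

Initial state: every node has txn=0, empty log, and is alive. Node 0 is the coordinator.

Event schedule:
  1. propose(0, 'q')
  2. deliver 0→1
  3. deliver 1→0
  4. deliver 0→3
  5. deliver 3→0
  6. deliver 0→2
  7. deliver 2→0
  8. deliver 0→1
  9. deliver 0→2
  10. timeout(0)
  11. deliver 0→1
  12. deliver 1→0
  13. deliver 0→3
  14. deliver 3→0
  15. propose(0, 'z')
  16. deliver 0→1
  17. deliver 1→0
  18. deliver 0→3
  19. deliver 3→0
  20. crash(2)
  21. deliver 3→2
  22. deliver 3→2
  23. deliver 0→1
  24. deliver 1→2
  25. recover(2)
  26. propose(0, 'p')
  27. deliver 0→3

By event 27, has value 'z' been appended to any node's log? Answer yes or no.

step 1 propose(0,'q'): 0={coor,t=1,log=-}
step 2 deliver 0→1: 1={part,t=1,log=-}
step 3 deliver 1→0: —
step 4 deliver 0→3: 3={part,t=1,log=-}
step 5 deliver 3→0: —
step 6 deliver 0→2: 2={part,t=1,log=-}
step 7 deliver 2→0: 0={coor,t=1,log=q}
step 8 deliver 0→1: 1={part,t=1,log=q}
step 9 deliver 0→2: 2={part,t=1,log=q}
step 10 timeout(0): 0={coor,t=2,log=q}
step 11 deliver 0→1: 1={part,t=2,log=q}
step 12 deliver 1→0: —
step 13 deliver 0→3: 3={part,t=1,log=q}
step 14 deliver 3→0: —
step 15 propose(0,'z'): 0={coor,t=3,log=q}
step 16 deliver 0→1: 1={part,t=3,log=q}
step 17 deliver 1→0: —
step 18 deliver 0→3: 3={part,t=2,log=q}
step 19 deliver 3→0: —
step 20 crash(2): 2={✗part,t=1,log=q}
step 21 deliver 3→2: —
step 22 deliver 3→2: —
step 23 deliver 0→1: —
step 24 deliver 1→2: —
step 25 recover(2): 2={part,t=1,log=q}
step 26 propose(0,'p'): 0={coor,t=4,log=q}
step 27 deliver 0→3: 3={part,t=3,log=q}

no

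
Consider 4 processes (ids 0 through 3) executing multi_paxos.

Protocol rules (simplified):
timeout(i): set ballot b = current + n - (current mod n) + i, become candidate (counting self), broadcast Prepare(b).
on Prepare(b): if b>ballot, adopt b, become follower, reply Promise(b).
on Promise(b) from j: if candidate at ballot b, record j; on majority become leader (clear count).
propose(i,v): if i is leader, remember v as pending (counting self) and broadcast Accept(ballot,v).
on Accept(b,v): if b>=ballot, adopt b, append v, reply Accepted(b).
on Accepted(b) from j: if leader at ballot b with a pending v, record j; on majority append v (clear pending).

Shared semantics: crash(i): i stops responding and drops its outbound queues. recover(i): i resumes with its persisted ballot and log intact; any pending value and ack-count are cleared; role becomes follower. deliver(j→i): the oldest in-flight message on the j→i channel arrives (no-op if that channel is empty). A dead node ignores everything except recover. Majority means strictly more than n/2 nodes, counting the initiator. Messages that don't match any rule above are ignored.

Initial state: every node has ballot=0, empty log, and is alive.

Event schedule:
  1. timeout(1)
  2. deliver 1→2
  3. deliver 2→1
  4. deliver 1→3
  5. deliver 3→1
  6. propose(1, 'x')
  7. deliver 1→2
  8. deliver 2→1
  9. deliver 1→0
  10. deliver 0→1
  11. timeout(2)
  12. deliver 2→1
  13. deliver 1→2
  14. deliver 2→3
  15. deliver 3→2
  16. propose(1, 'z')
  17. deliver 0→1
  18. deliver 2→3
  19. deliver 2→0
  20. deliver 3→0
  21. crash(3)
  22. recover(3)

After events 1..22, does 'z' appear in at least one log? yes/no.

step 1 timeout(1): 1={cand,b=5,log=-}
step 2 deliver 1→2: 2={foll,b=5,log=-}
step 3 deliver 2→1: —
step 4 deliver 1→3: 3={foll,b=5,log=-}
step 5 deliver 3→1: 1={lead,b=5,log=-}
step 6 propose(1,'x'): —
step 7 deliver 1→2: 2={foll,b=5,log=x}
step 8 deliver 2→1: —
step 9 deliver 1→0: 0={foll,b=5,log=-}
step 10 deliver 0→1: —
step 11 timeout(2): 2={cand,b=10,log=x}
step 12 deliver 2→1: 1={foll,b=10,log=-}
step 13 deliver 1→2: —
step 14 deliver 2→3: 3={foll,b=10,log=-}
step 15 deliver 3→2: 2={lead,b=10,log=x}
step 16 propose(1,'z'): —
step 17 deliver 0→1: —
step 18 deliver 2→3: —
step 19 deliver 2→0: 0={foll,b=10,log=-}
step 20 deliver 3→0: —
step 21 crash(3): 3={✗foll,b=10,log=-}
step 22 recover(3): 3={foll,b=10,log=-}

no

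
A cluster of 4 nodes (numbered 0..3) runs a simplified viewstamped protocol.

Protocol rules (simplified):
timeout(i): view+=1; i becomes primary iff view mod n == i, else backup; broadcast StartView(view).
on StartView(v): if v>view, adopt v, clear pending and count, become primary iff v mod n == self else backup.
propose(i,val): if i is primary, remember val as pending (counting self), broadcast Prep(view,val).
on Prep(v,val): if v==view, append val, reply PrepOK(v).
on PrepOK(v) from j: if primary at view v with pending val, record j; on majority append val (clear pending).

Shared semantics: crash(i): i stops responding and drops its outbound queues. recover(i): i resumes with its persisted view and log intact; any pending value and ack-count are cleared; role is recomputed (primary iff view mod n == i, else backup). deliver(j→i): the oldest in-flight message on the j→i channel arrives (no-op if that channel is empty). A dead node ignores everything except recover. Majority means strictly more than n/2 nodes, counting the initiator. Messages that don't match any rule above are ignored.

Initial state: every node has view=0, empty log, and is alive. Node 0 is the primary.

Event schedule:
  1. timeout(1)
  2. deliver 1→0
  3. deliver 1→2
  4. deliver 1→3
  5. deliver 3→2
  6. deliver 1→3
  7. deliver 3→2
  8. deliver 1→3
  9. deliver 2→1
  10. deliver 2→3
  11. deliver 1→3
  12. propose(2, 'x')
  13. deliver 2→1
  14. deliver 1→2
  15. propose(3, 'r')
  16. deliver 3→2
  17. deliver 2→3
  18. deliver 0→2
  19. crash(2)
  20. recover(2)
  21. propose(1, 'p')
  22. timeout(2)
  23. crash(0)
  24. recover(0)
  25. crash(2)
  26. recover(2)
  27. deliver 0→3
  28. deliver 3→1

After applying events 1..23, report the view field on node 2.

step 1 timeout(1): 1={prim,v=1,log=-}
step 2 deliver 1→0: 0={back,v=1,log=-}
step 3 deliver 1→2: 2={back,v=1,log=-}
step 4 deliver 1→3: 3={back,v=1,log=-}
step 5 deliver 3→2: —
step 6 deliver 1→3: —
step 7 deliver 3→2: —
step 8 deliver 1→3: —
step 9 deliver 2→1: —
step 10 deliver 2→3: —
step 11 deliver 1→3: —
step 12 propose(2,'x'): —
step 13 deliver 2→1: —
step 14 deliver 1→2: —
step 15 propose(3,'r'): —
step 16 deliver 3→2: —
step 17 deliver 2→3: —
step 18 deliver 0→2: —
step 19 crash(2): 2={✗back,v=1,log=-}
step 20 recover(2): 2={back,v=1,log=-}
step 21 propose(1,'p'): —
step 22 timeout(2): 2={prim,v=2,log=-}
step 23 crash(0): 0={✗back,v=1,log=-}

2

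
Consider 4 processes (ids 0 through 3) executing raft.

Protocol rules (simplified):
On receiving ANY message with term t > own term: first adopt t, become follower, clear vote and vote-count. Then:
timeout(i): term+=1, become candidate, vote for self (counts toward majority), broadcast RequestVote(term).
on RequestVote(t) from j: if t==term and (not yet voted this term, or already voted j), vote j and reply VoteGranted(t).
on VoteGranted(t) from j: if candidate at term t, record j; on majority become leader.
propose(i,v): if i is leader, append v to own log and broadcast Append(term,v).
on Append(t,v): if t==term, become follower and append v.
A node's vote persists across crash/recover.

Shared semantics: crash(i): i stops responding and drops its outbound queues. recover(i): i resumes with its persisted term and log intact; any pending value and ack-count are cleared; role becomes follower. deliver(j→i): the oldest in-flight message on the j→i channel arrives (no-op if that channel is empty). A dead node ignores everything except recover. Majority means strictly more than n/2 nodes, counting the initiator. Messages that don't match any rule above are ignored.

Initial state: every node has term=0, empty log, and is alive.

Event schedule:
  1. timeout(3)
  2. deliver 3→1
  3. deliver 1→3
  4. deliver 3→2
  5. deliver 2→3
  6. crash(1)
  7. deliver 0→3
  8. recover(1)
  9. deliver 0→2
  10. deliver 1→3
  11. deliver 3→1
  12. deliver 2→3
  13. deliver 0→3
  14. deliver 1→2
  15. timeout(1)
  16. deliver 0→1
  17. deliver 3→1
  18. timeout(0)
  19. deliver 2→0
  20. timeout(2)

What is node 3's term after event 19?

e1 timeout(3): 3[cand,t=1,-]
e2 deliver 3→1: 1[foll,t=1,-]
e3 deliver 1→3: ·
e4 deliver 3→2: 2[foll,t=1,-]
e5 deliver 2→3: 3[lead,t=1,-]
e6 crash(1): 1[✗foll,t=1,-]
e7 deliver 0→3: ·
e8 recover(1): 1[foll,t=1,-]
e9 deliver 0→2: ·
e10 deliver 1→3: ·
e11 deliver 3→1: ·
e12 deliver 2→3: ·
e13 deliver 0→3: ·
e14 deliver 1→2: ·
e15 timeout(1): 1[cand,t=2,-]
e16 deliver 0→1: ·
e17 deliver 3→1: ·
e18 timeout(0): 0[cand,t=1,-]
e19 deliver 2→0: ·

1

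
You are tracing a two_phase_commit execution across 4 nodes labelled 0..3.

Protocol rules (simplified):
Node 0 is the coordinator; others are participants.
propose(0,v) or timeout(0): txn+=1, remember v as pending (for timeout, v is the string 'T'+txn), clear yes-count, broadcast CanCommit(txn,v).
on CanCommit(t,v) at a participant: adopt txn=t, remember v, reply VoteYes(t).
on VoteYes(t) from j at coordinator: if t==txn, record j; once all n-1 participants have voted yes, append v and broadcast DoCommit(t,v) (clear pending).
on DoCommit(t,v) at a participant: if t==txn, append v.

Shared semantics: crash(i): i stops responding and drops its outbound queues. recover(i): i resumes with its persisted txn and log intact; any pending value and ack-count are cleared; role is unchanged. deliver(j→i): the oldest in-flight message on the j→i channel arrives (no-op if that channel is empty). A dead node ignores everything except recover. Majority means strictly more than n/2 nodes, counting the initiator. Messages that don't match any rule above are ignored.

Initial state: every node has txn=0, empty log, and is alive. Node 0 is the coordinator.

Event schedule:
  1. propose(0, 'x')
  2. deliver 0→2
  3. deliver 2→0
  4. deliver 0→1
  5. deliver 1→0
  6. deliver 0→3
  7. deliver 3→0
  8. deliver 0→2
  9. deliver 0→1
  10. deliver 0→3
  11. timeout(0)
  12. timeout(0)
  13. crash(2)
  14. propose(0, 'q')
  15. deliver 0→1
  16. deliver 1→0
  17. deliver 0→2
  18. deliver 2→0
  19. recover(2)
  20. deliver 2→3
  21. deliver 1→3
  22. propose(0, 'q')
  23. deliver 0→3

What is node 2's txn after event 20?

step 1 propose(0,'x'): 0={coor,t=1,log=-}
step 2 deliver 0→2: 2={part,t=1,log=-}
step 3 deliver 2→0: —
step 4 deliver 0→1: 1={part,t=1,log=-}
step 5 deliver 1→0: —
step 6 deliver 0→3: 3={part,t=1,log=-}
step 7 deliver 3→0: 0={coor,t=1,log=x}
step 8 deliver 0→2: 2={part,t=1,log=x}
step 9 deliver 0→1: 1={part,t=1,log=x}
step 10 deliver 0→3: 3={part,t=1,log=x}
step 11 timeout(0): 0={coor,t=2,log=x}
step 12 timeout(0): 0={coor,t=3,log=x}
step 13 crash(2): 2={✗part,t=1,log=x}
step 14 propose(0,'q'): 0={coor,t=4,log=x}
step 15 deliver 0→1: 1={part,t=2,log=x}
step 16 deliver 1→0: —
step 17 deliver 0→2: —
step 18 deliver 2→0: —
step 19 recover(2): 2={part,t=1,log=x}
step 20 deliver 2→3: —

1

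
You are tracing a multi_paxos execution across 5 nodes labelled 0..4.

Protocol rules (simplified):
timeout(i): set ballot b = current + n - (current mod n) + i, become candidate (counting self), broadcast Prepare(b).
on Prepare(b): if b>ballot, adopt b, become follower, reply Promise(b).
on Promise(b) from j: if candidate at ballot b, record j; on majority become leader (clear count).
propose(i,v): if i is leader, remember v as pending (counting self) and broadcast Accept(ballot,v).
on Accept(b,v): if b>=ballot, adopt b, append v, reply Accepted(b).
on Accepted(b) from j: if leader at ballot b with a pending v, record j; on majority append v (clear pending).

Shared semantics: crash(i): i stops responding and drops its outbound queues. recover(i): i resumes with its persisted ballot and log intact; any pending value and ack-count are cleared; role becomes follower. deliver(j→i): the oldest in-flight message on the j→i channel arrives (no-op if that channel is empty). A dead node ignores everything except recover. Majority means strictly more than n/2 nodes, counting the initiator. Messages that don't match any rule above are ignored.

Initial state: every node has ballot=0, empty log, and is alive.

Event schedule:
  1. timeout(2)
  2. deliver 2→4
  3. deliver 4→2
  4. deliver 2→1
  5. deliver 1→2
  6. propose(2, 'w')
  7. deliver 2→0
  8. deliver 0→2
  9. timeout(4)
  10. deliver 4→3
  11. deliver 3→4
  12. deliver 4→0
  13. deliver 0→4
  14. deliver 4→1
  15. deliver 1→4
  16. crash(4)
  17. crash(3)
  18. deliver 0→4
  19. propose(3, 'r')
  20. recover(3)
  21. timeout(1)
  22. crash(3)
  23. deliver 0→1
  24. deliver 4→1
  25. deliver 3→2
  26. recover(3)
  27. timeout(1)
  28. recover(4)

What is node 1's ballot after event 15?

1. timeout(2):  <2:cand b7 ->
2. deliver 2→4:  <4:foll b7 ->
3. deliver 4→2:  nop
4. deliver 2→1:  <1:foll b7 ->
5. deliver 1→2:  <2:lead b7 ->
6. propose(2,'w'):  nop
7. deliver 2→0:  <0:foll b7 ->
8. deliver 0→2:  nop
9. timeout(4):  <4:cand b14 ->
10. deliver 4→3:  <3:foll b14 ->
11. deliver 3→4:  nop
12. deliver 4→0:  <0:foll b14 ->
13. deliver 0→4:  <4:lead b14 ->
14. deliver 4→1:  <1:foll b14 ->
15. deliver 1→4:  nop

14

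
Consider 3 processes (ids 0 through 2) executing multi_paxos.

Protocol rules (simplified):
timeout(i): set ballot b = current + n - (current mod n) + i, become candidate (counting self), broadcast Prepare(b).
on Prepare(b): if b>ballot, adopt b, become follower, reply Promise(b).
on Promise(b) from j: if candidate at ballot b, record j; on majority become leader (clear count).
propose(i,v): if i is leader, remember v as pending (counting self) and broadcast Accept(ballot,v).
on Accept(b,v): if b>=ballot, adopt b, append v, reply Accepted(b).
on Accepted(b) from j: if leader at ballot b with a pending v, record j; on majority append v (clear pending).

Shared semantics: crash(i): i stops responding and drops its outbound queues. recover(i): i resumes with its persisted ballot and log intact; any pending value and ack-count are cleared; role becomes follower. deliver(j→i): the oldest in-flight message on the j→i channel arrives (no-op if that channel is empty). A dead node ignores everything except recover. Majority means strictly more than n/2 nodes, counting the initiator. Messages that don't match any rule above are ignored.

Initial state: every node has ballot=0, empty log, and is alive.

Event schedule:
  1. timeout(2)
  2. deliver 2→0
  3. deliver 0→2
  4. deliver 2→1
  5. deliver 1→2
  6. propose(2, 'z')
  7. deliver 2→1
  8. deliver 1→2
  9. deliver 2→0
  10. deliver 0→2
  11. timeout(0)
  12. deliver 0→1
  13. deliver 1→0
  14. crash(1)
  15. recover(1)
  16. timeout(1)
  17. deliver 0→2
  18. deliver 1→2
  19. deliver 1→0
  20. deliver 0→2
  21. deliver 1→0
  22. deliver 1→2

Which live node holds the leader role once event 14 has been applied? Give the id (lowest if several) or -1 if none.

[1] timeout(2) → N2(cand b5 [-])
[2] deliver 2→0 → N0(foll b5 [-])
[3] deliver 0→2 → N2(lead b5 [-])
[4] deliver 2→1 → N1(foll b5 [-])
[5] deliver 1→2 → ∅
[6] propose(2,'z') → ∅
[7] deliver 2→1 → N1(foll b5 [z])
[8] deliver 1→2 → N2(lead b5 [z])
[9] deliver 2→0 → N0(foll b5 [z])
[10] deliver 0→2 → ∅
[11] timeout(0) → N0(cand b6 [z])
[12] deliver 0→1 → N1(foll b6 [z])
[13] deliver 1→0 → N0(lead b6 [z])
[14] crash(1) → N1(✗foll b6 [z])

0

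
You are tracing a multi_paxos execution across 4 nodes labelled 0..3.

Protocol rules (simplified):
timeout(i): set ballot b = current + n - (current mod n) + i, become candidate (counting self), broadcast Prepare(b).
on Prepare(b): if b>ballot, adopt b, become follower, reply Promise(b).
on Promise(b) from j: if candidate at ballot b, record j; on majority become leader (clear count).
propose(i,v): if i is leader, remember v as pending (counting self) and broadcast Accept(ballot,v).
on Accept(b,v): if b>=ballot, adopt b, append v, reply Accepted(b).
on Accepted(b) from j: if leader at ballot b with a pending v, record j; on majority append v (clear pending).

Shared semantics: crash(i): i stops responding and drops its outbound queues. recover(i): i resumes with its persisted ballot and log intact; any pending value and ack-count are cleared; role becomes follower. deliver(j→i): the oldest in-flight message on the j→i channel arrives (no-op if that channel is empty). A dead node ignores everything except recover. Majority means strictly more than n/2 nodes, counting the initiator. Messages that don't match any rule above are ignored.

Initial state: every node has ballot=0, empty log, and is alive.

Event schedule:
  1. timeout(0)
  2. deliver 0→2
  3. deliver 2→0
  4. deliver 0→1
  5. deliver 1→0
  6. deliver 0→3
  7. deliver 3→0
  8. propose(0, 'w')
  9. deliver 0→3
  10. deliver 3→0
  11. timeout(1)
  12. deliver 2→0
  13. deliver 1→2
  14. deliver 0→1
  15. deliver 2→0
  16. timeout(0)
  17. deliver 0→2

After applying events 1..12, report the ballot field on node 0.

4

step 1 timeout(0): 0={cand,b=4,log=-}
step 2 deliver 0→2: 2={foll,b=4,log=-}
step 3 deliver 2→0: —
step 4 deliver 0→1: 1={foll,b=4,log=-}
step 5 deliver 1→0: 0={lead,b=4,log=-}
step 6 deliver 0→3: 3={foll,b=4,log=-}
step 7 deliver 3→0: —
step 8 propose(0,'w'): —
step 9 deliver 0→3: 3={foll,b=4,log=w}
step 10 deliver 3→0: —
step 11 timeout(1): 1={cand,b=9,log=-}
step 12 deliver 2→0: —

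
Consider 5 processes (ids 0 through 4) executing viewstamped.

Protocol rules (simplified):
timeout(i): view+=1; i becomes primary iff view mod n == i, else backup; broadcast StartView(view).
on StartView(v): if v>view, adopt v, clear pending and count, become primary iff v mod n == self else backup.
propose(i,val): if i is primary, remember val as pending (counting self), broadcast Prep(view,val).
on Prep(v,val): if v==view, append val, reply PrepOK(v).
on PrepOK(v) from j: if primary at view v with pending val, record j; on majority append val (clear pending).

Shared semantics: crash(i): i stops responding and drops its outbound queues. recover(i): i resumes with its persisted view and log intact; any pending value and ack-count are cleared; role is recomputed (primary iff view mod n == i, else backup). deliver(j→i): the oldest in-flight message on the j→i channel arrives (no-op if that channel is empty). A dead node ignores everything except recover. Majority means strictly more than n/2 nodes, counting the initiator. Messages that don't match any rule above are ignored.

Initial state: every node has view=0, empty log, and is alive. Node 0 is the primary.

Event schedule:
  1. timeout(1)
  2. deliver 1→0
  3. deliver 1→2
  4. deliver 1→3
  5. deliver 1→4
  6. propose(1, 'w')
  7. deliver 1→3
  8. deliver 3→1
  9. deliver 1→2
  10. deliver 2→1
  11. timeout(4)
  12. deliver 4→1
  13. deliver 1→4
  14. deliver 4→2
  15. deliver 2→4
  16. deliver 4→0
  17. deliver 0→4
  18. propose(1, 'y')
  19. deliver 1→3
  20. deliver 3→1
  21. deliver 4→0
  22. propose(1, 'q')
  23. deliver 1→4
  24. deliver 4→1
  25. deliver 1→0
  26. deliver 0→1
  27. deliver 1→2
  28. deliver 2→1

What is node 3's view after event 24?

1

step 1 timeout(1): 1={prim,v=1,log=-}
step 2 deliver 1→0: 0={back,v=1,log=-}
step 3 deliver 1→2: 2={back,v=1,log=-}
step 4 deliver 1→3: 3={back,v=1,log=-}
step 5 deliver 1→4: 4={back,v=1,log=-}
step 6 propose(1,'w'): —
step 7 deliver 1→3: 3={back,v=1,log=w}
step 8 deliver 3→1: —
step 9 deliver 1→2: 2={back,v=1,log=w}
step 10 deliver 2→1: 1={prim,v=1,log=w}
step 11 timeout(4): 4={back,v=2,log=-}
step 12 deliver 4→1: 1={back,v=2,log=w}
step 13 deliver 1→4: —
step 14 deliver 4→2: 2={prim,v=2,log=w}
step 15 deliver 2→4: —
step 16 deliver 4→0: 0={back,v=2,log=-}
step 17 deliver 0→4: —
step 18 propose(1,'y'): —
step 19 deliver 1→3: —
step 20 deliver 3→1: —
step 21 deliver 4→0: —
step 22 propose(1,'q'): —
step 23 deliver 1→4: —
step 24 deliver 4→1: —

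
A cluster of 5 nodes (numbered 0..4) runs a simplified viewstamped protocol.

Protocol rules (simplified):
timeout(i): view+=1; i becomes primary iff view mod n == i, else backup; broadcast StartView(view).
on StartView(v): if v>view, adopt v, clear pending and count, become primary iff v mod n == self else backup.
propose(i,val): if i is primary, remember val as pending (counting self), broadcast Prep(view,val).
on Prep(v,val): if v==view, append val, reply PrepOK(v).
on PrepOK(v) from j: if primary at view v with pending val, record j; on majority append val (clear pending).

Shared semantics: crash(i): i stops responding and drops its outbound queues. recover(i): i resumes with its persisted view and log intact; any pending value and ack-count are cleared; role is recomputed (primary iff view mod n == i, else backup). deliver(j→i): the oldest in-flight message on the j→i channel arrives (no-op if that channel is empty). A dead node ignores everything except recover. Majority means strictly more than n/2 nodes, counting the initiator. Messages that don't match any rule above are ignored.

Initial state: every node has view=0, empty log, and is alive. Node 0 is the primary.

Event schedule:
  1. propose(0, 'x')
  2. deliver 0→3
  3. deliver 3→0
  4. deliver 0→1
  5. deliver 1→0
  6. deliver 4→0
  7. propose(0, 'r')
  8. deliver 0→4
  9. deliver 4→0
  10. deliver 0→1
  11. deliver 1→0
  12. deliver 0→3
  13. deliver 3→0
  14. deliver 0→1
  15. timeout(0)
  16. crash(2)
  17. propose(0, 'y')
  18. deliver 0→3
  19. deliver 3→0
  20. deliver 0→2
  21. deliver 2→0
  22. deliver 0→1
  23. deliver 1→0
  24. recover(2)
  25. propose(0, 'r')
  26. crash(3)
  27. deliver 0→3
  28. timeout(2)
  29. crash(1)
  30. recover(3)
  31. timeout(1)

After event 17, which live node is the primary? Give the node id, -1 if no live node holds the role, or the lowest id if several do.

-1

e1 propose(0,'x'): ·
e2 deliver 0→3: 3[back,v=0,x]
e3 deliver 3→0: ·
e4 deliver 0→1: 1[back,v=0,x]
e5 deliver 1→0: 0[prim,v=0,x]
e6 deliver 4→0: ·
e7 propose(0,'r'): ·
e8 deliver 0→4: 4[back,v=0,x]
e9 deliver 4→0: ·
e10 deliver 0→1: 1[back,v=0,x,r]
e11 deliver 1→0: 0[prim,v=0,x,r]
e12 deliver 0→3: 3[back,v=0,x,r]
e13 deliver 3→0: ·
e14 deliver 0→1: ·
e15 timeout(0): 0[back,v=1,x,r]
e16 crash(2): 2[✗back,v=0,-]
e17 propose(0,'y'): ·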